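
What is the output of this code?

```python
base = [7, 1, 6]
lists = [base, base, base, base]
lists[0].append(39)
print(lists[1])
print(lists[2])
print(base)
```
[7, 1, 6, 39]
[7, 1, 6, 39]
[7, 1, 6, 39]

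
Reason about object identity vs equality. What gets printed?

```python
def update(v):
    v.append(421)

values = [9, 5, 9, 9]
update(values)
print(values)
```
[9, 5, 9, 9, 421]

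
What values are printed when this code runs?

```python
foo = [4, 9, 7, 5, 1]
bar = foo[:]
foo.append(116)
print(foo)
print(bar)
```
[4, 9, 7, 5, 1, 116]
[4, 9, 7, 5, 1]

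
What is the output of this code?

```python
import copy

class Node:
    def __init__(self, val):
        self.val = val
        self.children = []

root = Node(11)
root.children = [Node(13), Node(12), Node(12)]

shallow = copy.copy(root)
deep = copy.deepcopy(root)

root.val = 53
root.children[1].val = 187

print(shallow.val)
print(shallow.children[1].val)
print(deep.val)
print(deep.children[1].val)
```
11
187
11
12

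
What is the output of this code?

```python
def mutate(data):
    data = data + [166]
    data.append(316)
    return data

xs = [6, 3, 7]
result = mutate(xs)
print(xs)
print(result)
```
[6, 3, 7]
[6, 3, 7, 166, 316]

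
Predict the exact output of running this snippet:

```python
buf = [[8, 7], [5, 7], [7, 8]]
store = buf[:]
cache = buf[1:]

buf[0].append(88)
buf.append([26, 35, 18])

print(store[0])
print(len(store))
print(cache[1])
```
[8, 7, 88]
3
[7, 8]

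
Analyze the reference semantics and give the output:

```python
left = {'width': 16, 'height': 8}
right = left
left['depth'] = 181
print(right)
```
{'width': 16, 'height': 8, 'depth': 181}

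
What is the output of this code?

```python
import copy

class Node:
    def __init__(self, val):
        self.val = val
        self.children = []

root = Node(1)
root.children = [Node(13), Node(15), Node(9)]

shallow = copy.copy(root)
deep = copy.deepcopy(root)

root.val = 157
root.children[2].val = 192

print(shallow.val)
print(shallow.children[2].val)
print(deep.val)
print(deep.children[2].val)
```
1
192
1
9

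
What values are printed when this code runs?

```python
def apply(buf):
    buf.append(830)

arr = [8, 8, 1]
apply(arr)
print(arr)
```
[8, 8, 1, 830]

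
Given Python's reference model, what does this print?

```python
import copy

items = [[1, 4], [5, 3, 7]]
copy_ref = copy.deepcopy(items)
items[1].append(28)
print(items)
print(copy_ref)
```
[[1, 4], [5, 3, 7, 28]]
[[1, 4], [5, 3, 7]]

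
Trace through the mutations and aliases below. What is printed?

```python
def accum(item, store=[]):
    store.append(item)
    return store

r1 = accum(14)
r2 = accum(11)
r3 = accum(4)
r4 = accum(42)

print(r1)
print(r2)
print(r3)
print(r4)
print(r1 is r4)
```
[14, 11, 4, 42]
[14, 11, 4, 42]
[14, 11, 4, 42]
[14, 11, 4, 42]
True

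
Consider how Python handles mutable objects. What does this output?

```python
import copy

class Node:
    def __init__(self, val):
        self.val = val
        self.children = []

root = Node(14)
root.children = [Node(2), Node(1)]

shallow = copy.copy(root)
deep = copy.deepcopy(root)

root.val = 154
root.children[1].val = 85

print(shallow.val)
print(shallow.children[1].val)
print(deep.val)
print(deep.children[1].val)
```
14
85
14
1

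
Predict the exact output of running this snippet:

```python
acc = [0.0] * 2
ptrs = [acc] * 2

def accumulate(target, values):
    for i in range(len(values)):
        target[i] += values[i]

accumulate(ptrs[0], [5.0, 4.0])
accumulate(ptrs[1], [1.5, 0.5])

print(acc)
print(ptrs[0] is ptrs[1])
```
[6.5, 4.5]
True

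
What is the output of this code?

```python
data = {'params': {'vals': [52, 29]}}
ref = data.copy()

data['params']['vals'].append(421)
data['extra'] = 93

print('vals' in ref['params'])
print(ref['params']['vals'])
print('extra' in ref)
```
True
[52, 29, 421]
False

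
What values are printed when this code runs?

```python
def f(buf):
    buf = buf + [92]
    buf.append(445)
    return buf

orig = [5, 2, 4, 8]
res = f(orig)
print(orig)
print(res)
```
[5, 2, 4, 8]
[5, 2, 4, 8, 92, 445]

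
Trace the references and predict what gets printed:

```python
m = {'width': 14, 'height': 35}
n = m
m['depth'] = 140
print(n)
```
{'width': 14, 'height': 35, 'depth': 140}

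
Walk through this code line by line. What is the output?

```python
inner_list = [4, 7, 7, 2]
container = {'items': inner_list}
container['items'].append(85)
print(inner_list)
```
[4, 7, 7, 2, 85]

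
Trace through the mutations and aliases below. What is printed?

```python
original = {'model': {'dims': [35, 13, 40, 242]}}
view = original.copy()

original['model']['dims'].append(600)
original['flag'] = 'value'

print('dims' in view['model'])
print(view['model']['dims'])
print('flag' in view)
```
True
[35, 13, 40, 242, 600]
False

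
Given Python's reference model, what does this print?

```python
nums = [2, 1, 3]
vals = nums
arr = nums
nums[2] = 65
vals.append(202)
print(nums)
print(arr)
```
[2, 1, 65, 202]
[2, 1, 65, 202]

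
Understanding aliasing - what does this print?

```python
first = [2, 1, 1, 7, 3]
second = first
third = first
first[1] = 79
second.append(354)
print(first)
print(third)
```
[2, 79, 1, 7, 3, 354]
[2, 79, 1, 7, 3, 354]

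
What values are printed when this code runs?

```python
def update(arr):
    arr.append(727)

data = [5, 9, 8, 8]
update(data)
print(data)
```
[5, 9, 8, 8, 727]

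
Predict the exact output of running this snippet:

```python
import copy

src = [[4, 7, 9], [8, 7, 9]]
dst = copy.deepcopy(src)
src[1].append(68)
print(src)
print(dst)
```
[[4, 7, 9], [8, 7, 9, 68]]
[[4, 7, 9], [8, 7, 9]]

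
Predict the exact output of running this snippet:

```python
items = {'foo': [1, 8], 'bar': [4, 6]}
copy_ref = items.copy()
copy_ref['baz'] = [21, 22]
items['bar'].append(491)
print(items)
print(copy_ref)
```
{'foo': [1, 8], 'bar': [4, 6, 491]}
{'foo': [1, 8], 'bar': [4, 6, 491], 'baz': [21, 22]}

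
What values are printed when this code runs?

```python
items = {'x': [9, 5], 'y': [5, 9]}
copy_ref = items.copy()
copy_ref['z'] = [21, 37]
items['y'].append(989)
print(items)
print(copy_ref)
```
{'x': [9, 5], 'y': [5, 9, 989]}
{'x': [9, 5], 'y': [5, 9, 989], 'z': [21, 37]}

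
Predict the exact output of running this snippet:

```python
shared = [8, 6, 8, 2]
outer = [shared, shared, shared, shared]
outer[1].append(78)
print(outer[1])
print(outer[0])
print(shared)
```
[8, 6, 8, 2, 78]
[8, 6, 8, 2, 78]
[8, 6, 8, 2, 78]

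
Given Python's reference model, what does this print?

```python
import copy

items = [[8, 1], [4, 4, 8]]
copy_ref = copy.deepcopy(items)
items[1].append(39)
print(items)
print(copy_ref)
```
[[8, 1], [4, 4, 8, 39]]
[[8, 1], [4, 4, 8]]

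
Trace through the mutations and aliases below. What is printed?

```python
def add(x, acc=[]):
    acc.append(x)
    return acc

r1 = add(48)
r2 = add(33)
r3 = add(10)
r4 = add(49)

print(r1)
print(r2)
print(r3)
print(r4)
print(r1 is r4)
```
[48, 33, 10, 49]
[48, 33, 10, 49]
[48, 33, 10, 49]
[48, 33, 10, 49]
True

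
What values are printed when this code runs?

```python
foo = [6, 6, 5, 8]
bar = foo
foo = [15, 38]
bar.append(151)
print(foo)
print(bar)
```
[15, 38]
[6, 6, 5, 8, 151]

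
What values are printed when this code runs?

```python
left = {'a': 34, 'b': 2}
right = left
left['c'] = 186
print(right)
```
{'a': 34, 'b': 2, 'c': 186}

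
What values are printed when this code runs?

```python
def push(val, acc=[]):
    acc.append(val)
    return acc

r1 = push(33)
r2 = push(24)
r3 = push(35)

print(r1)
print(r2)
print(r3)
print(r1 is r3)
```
[33, 24, 35]
[33, 24, 35]
[33, 24, 35]
True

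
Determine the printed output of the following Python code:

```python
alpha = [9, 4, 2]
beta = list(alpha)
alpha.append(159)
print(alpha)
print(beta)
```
[9, 4, 2, 159]
[9, 4, 2]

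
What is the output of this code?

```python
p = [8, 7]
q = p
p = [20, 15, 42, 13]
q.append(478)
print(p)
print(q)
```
[20, 15, 42, 13]
[8, 7, 478]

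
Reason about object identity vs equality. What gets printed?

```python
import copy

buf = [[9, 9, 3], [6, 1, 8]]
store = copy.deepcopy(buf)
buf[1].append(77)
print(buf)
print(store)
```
[[9, 9, 3], [6, 1, 8, 77]]
[[9, 9, 3], [6, 1, 8]]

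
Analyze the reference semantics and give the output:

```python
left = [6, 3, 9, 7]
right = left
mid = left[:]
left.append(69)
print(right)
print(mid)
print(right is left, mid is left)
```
[6, 3, 9, 7, 69]
[6, 3, 9, 7]
True False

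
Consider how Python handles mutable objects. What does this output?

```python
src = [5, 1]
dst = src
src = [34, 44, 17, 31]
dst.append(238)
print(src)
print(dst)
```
[34, 44, 17, 31]
[5, 1, 238]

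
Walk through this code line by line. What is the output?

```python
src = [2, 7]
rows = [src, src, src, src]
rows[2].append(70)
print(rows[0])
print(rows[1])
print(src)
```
[2, 7, 70]
[2, 7, 70]
[2, 7, 70]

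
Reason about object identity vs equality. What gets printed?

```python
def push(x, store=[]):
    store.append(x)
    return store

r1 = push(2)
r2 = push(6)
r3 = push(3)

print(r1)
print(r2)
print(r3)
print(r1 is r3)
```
[2, 6, 3]
[2, 6, 3]
[2, 6, 3]
True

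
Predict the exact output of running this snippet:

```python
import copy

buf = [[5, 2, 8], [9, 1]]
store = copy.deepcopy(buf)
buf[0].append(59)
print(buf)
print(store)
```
[[5, 2, 8, 59], [9, 1]]
[[5, 2, 8], [9, 1]]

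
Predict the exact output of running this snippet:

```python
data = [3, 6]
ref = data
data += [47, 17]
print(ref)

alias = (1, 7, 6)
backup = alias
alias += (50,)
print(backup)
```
[3, 6, 47, 17]
(1, 7, 6)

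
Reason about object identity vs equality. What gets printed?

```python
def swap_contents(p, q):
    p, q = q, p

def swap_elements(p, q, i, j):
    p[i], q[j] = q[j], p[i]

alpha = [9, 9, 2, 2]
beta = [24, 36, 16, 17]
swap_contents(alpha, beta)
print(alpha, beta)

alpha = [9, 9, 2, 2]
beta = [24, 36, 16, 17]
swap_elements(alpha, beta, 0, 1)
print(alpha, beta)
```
[9, 9, 2, 2] [24, 36, 16, 17]
[36, 9, 2, 2] [24, 9, 16, 17]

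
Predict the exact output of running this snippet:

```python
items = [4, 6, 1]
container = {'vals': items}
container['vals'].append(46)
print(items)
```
[4, 6, 1, 46]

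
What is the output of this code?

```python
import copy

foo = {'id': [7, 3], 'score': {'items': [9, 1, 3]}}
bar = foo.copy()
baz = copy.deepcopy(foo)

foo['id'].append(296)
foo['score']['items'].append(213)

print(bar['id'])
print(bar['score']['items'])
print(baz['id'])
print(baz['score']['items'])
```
[7, 3, 296]
[9, 1, 3, 213]
[7, 3]
[9, 1, 3]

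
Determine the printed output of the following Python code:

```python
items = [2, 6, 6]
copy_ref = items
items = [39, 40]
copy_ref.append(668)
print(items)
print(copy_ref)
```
[39, 40]
[2, 6, 6, 668]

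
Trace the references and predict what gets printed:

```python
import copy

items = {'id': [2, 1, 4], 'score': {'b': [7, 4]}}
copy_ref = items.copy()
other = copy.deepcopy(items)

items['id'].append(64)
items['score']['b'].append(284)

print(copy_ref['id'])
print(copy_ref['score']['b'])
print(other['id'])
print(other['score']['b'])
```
[2, 1, 4, 64]
[7, 4, 284]
[2, 1, 4]
[7, 4]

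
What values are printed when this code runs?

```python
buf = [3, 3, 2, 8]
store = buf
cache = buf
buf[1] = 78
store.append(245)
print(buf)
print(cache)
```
[3, 78, 2, 8, 245]
[3, 78, 2, 8, 245]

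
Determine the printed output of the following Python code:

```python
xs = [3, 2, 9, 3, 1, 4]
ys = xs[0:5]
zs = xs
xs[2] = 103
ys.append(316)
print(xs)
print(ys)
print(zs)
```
[3, 2, 103, 3, 1, 4]
[3, 2, 9, 3, 1, 316]
[3, 2, 103, 3, 1, 4]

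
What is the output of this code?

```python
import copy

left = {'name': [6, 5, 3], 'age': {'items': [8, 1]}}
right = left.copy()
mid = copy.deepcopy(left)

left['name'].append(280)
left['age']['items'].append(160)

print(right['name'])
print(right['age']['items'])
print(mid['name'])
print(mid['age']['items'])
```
[6, 5, 3, 280]
[8, 1, 160]
[6, 5, 3]
[8, 1]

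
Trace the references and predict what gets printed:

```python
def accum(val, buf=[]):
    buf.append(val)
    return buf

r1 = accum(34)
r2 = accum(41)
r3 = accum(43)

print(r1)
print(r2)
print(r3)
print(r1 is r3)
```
[34, 41, 43]
[34, 41, 43]
[34, 41, 43]
True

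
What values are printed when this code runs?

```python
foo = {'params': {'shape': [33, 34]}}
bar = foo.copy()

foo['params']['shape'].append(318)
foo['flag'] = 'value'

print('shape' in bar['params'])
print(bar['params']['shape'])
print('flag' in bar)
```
True
[33, 34, 318]
False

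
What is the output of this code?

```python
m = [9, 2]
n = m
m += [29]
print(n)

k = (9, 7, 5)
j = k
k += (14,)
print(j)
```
[9, 2, 29]
(9, 7, 5)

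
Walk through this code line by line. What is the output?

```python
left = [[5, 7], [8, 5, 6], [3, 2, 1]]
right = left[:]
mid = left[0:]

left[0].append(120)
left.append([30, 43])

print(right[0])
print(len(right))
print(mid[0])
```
[5, 7, 120]
3
[5, 7, 120]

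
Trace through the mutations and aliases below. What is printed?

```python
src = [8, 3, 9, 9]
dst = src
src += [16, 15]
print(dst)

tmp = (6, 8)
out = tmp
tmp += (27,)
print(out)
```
[8, 3, 9, 9, 16, 15]
(6, 8)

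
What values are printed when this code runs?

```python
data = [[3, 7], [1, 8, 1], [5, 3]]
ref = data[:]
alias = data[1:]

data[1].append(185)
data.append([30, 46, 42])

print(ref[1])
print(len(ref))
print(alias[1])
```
[1, 8, 1, 185]
3
[5, 3]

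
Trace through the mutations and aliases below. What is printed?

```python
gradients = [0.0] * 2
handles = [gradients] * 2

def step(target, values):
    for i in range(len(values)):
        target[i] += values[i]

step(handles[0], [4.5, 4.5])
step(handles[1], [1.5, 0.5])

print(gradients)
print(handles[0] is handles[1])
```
[6.0, 5.0]
True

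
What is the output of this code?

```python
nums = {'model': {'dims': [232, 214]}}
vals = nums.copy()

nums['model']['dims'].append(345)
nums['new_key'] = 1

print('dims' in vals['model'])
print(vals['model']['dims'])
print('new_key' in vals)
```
True
[232, 214, 345]
False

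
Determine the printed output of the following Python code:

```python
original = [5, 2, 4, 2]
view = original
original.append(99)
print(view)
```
[5, 2, 4, 2, 99]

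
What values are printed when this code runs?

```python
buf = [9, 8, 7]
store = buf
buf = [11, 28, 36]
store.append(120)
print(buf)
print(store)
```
[11, 28, 36]
[9, 8, 7, 120]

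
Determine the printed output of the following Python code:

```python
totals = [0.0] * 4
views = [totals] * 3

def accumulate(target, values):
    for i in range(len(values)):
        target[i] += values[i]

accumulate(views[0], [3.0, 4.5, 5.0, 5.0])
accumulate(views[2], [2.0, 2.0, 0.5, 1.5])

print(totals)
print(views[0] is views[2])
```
[5.0, 6.5, 5.5, 6.5]
True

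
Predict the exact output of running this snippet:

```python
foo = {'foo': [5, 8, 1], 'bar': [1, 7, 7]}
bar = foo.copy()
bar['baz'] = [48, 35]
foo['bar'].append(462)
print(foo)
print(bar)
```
{'foo': [5, 8, 1], 'bar': [1, 7, 7, 462]}
{'foo': [5, 8, 1], 'bar': [1, 7, 7, 462], 'baz': [48, 35]}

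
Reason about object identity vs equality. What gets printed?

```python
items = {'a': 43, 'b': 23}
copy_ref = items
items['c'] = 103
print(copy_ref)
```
{'a': 43, 'b': 23, 'c': 103}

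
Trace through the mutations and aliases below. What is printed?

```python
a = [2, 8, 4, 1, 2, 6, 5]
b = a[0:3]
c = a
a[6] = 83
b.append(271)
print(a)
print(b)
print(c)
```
[2, 8, 4, 1, 2, 6, 83]
[2, 8, 4, 271]
[2, 8, 4, 1, 2, 6, 83]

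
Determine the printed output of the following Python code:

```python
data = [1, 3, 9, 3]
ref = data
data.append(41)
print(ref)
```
[1, 3, 9, 3, 41]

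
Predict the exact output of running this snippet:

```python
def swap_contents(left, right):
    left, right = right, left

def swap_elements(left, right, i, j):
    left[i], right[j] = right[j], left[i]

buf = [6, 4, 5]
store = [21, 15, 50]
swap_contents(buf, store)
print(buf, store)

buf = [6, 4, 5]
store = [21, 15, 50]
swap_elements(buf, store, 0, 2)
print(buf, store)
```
[6, 4, 5] [21, 15, 50]
[50, 4, 5] [21, 15, 6]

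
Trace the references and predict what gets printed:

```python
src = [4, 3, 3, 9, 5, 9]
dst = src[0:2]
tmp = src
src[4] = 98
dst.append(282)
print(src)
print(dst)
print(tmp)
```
[4, 3, 3, 9, 98, 9]
[4, 3, 282]
[4, 3, 3, 9, 98, 9]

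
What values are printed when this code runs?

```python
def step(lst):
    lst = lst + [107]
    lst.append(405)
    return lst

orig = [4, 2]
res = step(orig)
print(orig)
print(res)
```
[4, 2]
[4, 2, 107, 405]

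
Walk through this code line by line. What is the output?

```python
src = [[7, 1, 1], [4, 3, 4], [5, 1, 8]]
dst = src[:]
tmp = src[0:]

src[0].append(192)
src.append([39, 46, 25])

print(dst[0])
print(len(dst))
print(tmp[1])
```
[7, 1, 1, 192]
3
[4, 3, 4]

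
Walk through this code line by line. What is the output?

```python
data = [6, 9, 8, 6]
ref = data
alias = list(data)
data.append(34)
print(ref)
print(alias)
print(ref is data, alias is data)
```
[6, 9, 8, 6, 34]
[6, 9, 8, 6]
True False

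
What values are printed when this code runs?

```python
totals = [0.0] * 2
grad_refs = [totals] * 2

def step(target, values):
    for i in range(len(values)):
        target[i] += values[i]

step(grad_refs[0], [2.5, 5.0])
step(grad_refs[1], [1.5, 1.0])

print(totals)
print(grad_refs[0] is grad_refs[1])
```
[4.0, 6.0]
True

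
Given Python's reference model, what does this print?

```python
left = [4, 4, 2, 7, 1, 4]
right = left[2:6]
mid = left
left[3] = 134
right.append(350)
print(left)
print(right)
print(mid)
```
[4, 4, 2, 134, 1, 4]
[2, 7, 1, 4, 350]
[4, 4, 2, 134, 1, 4]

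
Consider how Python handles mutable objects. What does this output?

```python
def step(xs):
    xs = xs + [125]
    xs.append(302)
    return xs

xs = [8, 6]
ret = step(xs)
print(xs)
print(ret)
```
[8, 6]
[8, 6, 125, 302]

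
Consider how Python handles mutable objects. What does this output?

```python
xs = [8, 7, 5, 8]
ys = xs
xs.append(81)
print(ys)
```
[8, 7, 5, 8, 81]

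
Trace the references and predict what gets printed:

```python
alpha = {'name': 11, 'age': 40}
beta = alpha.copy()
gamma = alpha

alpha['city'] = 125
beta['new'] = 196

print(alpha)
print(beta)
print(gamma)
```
{'name': 11, 'age': 40, 'city': 125}
{'name': 11, 'age': 40, 'new': 196}
{'name': 11, 'age': 40, 'city': 125}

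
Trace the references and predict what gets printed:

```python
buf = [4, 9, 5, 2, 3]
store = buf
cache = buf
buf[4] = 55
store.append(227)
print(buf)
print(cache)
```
[4, 9, 5, 2, 55, 227]
[4, 9, 5, 2, 55, 227]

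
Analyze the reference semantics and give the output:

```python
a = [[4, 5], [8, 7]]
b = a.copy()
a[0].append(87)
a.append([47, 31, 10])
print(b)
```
[[4, 5, 87], [8, 7]]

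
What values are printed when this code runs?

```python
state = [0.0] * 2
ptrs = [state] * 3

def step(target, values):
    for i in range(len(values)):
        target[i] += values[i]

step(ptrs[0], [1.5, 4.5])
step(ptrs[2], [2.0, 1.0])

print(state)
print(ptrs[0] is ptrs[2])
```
[3.5, 5.5]
True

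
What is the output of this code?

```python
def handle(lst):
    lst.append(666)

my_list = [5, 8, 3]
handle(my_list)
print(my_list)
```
[5, 8, 3, 666]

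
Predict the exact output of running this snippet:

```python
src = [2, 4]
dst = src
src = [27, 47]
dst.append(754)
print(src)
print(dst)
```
[27, 47]
[2, 4, 754]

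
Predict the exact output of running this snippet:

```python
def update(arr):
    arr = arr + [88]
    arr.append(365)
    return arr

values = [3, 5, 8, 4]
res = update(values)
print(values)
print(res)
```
[3, 5, 8, 4]
[3, 5, 8, 4, 88, 365]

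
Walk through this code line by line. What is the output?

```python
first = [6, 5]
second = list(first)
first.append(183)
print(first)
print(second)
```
[6, 5, 183]
[6, 5]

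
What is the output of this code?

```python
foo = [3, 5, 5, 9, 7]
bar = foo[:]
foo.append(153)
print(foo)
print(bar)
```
[3, 5, 5, 9, 7, 153]
[3, 5, 5, 9, 7]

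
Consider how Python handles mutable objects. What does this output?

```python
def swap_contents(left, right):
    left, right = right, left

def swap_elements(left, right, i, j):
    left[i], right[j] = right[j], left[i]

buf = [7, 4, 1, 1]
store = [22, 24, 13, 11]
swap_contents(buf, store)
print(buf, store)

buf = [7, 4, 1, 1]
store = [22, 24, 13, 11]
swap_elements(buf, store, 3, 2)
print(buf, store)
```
[7, 4, 1, 1] [22, 24, 13, 11]
[7, 4, 1, 13] [22, 24, 1, 11]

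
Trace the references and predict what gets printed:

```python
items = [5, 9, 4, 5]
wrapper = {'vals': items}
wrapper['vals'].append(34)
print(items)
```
[5, 9, 4, 5, 34]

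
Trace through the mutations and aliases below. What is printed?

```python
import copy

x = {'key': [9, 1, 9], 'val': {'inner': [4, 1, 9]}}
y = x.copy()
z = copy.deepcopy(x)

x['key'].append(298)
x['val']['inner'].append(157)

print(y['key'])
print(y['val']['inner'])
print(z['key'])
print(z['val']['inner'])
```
[9, 1, 9, 298]
[4, 1, 9, 157]
[9, 1, 9]
[4, 1, 9]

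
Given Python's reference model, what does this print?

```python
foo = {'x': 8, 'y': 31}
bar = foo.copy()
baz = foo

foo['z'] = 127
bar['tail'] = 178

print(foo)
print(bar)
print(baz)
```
{'x': 8, 'y': 31, 'z': 127}
{'x': 8, 'y': 31, 'tail': 178}
{'x': 8, 'y': 31, 'z': 127}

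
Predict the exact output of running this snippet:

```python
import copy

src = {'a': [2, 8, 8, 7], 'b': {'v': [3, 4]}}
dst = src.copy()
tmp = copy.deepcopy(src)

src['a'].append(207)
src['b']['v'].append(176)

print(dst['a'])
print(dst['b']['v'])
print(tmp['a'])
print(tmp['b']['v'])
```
[2, 8, 8, 7, 207]
[3, 4, 176]
[2, 8, 8, 7]
[3, 4]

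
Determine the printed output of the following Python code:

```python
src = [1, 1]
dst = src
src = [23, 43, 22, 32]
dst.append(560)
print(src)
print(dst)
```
[23, 43, 22, 32]
[1, 1, 560]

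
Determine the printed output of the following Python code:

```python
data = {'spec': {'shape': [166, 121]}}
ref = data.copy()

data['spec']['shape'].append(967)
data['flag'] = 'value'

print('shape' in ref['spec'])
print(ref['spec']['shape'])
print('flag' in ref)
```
True
[166, 121, 967]
False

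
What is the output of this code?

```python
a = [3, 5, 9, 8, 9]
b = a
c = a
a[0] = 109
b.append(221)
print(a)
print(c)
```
[109, 5, 9, 8, 9, 221]
[109, 5, 9, 8, 9, 221]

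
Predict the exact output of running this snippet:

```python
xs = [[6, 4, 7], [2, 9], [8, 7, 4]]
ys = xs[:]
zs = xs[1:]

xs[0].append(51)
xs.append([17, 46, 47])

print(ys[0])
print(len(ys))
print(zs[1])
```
[6, 4, 7, 51]
3
[8, 7, 4]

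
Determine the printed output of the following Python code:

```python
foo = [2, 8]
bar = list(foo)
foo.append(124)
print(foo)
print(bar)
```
[2, 8, 124]
[2, 8]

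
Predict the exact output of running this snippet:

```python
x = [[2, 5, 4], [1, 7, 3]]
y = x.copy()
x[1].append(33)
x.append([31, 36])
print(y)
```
[[2, 5, 4], [1, 7, 3, 33]]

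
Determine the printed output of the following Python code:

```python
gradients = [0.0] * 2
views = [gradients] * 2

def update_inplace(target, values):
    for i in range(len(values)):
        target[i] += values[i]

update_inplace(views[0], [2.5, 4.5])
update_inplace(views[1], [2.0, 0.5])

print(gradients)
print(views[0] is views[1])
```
[4.5, 5.0]
True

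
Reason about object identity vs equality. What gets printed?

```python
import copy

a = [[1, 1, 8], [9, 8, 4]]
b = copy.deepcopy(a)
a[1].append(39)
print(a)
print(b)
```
[[1, 1, 8], [9, 8, 4, 39]]
[[1, 1, 8], [9, 8, 4]]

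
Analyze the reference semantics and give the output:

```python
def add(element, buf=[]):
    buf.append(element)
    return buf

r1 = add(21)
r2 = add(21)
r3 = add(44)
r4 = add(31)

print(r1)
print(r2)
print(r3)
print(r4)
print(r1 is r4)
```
[21, 21, 44, 31]
[21, 21, 44, 31]
[21, 21, 44, 31]
[21, 21, 44, 31]
True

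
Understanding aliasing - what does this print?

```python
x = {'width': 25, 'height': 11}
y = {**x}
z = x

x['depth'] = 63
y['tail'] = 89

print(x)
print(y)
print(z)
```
{'width': 25, 'height': 11, 'depth': 63}
{'width': 25, 'height': 11, 'tail': 89}
{'width': 25, 'height': 11, 'depth': 63}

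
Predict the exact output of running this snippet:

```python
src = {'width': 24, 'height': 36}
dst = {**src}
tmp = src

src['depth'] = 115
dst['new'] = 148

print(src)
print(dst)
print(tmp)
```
{'width': 24, 'height': 36, 'depth': 115}
{'width': 24, 'height': 36, 'new': 148}
{'width': 24, 'height': 36, 'depth': 115}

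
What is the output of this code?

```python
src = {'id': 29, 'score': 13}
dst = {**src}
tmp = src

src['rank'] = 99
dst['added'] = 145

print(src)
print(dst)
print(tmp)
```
{'id': 29, 'score': 13, 'rank': 99}
{'id': 29, 'score': 13, 'added': 145}
{'id': 29, 'score': 13, 'rank': 99}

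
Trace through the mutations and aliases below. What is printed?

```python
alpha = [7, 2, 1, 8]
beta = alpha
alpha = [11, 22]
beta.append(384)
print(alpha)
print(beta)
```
[11, 22]
[7, 2, 1, 8, 384]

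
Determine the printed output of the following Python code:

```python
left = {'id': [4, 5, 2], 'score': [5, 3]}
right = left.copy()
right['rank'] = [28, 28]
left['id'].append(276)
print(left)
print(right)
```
{'id': [4, 5, 2, 276], 'score': [5, 3]}
{'id': [4, 5, 2, 276], 'score': [5, 3], 'rank': [28, 28]}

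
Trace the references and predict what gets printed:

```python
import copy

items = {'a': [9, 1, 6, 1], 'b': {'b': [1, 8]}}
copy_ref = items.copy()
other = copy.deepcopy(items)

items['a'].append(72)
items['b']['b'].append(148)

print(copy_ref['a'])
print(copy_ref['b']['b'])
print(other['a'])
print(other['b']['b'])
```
[9, 1, 6, 1, 72]
[1, 8, 148]
[9, 1, 6, 1]
[1, 8]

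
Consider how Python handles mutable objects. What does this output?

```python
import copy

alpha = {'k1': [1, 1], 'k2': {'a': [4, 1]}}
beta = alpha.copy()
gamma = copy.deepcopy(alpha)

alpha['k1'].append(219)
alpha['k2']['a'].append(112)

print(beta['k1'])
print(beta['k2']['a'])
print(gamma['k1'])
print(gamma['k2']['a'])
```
[1, 1, 219]
[4, 1, 112]
[1, 1]
[4, 1]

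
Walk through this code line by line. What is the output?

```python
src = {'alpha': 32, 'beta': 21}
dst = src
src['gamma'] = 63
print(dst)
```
{'alpha': 32, 'beta': 21, 'gamma': 63}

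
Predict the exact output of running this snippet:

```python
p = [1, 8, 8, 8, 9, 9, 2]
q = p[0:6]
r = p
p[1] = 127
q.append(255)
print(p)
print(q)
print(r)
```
[1, 127, 8, 8, 9, 9, 2]
[1, 8, 8, 8, 9, 9, 255]
[1, 127, 8, 8, 9, 9, 2]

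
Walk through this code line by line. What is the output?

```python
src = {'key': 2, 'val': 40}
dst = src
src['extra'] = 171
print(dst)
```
{'key': 2, 'val': 40, 'extra': 171}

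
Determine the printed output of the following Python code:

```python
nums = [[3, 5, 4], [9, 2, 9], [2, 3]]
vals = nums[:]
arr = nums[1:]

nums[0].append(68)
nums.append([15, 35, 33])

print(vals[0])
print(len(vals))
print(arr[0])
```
[3, 5, 4, 68]
3
[9, 2, 9]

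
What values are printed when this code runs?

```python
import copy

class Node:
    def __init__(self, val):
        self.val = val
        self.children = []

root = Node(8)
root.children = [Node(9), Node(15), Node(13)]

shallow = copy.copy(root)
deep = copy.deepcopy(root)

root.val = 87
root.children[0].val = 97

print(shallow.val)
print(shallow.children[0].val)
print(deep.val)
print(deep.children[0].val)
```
8
97
8
9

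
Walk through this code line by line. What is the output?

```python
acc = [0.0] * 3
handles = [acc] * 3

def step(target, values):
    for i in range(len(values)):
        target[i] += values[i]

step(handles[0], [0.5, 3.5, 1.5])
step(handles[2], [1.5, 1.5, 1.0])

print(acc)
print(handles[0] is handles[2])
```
[2.0, 5.0, 2.5]
True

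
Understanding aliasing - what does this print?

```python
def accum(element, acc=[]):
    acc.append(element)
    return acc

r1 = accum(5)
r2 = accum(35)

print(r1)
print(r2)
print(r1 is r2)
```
[5, 35]
[5, 35]
True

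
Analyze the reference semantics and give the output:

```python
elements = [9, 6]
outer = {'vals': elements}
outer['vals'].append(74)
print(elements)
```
[9, 6, 74]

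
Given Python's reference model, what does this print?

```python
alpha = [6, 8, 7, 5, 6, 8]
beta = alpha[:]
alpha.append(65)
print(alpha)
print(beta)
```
[6, 8, 7, 5, 6, 8, 65]
[6, 8, 7, 5, 6, 8]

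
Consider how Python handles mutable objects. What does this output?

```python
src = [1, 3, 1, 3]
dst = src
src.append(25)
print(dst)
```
[1, 3, 1, 3, 25]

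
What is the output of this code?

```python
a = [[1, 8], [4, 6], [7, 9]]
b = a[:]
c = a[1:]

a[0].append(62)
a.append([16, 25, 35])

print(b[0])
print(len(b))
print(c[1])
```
[1, 8, 62]
3
[7, 9]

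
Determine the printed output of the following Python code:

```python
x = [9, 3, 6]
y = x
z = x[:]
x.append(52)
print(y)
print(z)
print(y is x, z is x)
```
[9, 3, 6, 52]
[9, 3, 6]
True False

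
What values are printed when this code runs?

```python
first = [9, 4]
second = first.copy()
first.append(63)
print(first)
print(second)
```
[9, 4, 63]
[9, 4]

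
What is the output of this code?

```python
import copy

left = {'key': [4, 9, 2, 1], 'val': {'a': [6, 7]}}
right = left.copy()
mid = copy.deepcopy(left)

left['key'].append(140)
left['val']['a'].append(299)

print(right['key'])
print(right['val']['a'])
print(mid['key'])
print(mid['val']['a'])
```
[4, 9, 2, 1, 140]
[6, 7, 299]
[4, 9, 2, 1]
[6, 7]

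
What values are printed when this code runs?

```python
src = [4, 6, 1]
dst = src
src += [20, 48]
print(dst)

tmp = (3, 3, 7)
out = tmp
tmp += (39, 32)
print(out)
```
[4, 6, 1, 20, 48]
(3, 3, 7)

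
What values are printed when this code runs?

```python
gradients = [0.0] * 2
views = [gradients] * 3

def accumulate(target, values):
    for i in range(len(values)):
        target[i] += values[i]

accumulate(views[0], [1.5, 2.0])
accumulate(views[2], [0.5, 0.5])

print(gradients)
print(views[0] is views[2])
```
[2.0, 2.5]
True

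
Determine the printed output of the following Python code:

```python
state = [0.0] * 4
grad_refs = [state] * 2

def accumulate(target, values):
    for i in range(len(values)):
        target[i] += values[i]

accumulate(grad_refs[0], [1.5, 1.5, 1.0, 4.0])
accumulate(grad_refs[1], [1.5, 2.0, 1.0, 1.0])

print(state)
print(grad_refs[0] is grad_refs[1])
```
[3.0, 3.5, 2.0, 5.0]
True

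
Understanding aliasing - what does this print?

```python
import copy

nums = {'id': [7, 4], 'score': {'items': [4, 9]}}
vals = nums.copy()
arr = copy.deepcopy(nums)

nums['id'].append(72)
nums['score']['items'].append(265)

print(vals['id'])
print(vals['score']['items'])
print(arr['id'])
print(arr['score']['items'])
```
[7, 4, 72]
[4, 9, 265]
[7, 4]
[4, 9]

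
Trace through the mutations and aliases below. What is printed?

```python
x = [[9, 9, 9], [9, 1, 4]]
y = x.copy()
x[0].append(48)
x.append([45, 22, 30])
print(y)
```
[[9, 9, 9, 48], [9, 1, 4]]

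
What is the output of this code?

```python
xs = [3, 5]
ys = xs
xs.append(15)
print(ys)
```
[3, 5, 15]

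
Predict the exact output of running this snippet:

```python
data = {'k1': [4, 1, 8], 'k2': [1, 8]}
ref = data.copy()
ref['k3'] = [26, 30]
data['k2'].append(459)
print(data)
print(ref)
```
{'k1': [4, 1, 8], 'k2': [1, 8, 459]}
{'k1': [4, 1, 8], 'k2': [1, 8, 459], 'k3': [26, 30]}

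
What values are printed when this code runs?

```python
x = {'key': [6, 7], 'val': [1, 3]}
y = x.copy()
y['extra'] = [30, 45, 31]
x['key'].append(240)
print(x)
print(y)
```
{'key': [6, 7, 240], 'val': [1, 3]}
{'key': [6, 7, 240], 'val': [1, 3], 'extra': [30, 45, 31]}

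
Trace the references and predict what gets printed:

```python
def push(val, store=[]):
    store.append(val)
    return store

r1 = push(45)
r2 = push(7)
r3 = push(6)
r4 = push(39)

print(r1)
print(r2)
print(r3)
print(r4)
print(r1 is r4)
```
[45, 7, 6, 39]
[45, 7, 6, 39]
[45, 7, 6, 39]
[45, 7, 6, 39]
True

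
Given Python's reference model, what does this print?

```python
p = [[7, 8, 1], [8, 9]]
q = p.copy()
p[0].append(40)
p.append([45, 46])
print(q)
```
[[7, 8, 1, 40], [8, 9]]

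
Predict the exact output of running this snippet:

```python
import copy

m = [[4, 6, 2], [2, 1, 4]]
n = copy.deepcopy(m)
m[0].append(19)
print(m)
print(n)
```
[[4, 6, 2, 19], [2, 1, 4]]
[[4, 6, 2], [2, 1, 4]]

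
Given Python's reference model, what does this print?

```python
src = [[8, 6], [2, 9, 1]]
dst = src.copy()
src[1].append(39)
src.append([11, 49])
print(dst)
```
[[8, 6], [2, 9, 1, 39]]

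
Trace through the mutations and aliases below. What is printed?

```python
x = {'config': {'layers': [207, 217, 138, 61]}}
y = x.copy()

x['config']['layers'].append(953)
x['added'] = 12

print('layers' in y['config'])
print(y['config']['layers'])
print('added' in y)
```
True
[207, 217, 138, 61, 953]
False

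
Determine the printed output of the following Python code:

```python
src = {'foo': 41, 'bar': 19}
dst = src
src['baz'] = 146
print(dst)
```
{'foo': 41, 'bar': 19, 'baz': 146}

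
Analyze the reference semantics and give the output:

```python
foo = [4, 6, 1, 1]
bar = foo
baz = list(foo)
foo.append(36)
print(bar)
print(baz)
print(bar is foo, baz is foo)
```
[4, 6, 1, 1, 36]
[4, 6, 1, 1]
True False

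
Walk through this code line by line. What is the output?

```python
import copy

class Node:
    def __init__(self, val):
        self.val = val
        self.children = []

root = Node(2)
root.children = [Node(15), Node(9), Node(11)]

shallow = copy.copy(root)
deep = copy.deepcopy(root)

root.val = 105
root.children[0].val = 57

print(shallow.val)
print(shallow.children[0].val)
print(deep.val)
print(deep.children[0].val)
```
2
57
2
15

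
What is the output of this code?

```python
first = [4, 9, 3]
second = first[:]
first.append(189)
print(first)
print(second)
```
[4, 9, 3, 189]
[4, 9, 3]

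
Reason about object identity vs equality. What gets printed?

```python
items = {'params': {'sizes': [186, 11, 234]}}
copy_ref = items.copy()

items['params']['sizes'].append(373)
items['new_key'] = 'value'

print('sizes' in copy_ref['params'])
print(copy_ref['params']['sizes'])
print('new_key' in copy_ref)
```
True
[186, 11, 234, 373]
False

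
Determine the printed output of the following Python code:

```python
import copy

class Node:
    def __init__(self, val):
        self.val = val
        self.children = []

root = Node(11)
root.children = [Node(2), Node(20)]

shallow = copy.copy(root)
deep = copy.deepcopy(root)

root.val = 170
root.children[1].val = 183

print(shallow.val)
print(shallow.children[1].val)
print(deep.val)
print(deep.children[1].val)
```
11
183
11
20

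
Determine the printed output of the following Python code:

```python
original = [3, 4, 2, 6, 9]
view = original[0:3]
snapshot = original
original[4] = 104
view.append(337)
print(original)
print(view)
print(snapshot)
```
[3, 4, 2, 6, 104]
[3, 4, 2, 337]
[3, 4, 2, 6, 104]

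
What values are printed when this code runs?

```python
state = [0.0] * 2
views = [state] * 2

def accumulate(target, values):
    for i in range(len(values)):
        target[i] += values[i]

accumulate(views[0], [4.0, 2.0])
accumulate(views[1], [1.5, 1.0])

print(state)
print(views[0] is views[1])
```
[5.5, 3.0]
True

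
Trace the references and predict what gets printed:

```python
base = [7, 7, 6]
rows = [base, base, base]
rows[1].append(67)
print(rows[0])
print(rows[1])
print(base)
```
[7, 7, 6, 67]
[7, 7, 6, 67]
[7, 7, 6, 67]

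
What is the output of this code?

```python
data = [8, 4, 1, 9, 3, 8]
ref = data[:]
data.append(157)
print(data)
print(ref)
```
[8, 4, 1, 9, 3, 8, 157]
[8, 4, 1, 9, 3, 8]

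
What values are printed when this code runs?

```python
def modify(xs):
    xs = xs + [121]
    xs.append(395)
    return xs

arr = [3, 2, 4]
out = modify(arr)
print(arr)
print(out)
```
[3, 2, 4]
[3, 2, 4, 121, 395]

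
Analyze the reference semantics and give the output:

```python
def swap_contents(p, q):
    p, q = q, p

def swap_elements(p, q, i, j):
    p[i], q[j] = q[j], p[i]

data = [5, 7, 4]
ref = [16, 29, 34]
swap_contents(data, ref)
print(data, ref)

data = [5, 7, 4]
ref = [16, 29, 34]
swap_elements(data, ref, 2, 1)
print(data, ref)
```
[5, 7, 4] [16, 29, 34]
[5, 7, 29] [16, 4, 34]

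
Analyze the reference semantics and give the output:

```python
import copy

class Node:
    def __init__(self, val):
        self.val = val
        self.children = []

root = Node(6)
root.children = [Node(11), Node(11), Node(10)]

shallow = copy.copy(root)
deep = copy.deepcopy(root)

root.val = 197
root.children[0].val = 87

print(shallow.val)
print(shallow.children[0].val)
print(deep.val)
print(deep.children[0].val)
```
6
87
6
11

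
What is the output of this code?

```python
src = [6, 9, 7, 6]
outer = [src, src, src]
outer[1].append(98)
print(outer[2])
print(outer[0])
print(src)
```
[6, 9, 7, 6, 98]
[6, 9, 7, 6, 98]
[6, 9, 7, 6, 98]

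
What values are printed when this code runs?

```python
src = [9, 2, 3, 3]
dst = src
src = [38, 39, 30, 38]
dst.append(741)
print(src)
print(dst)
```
[38, 39, 30, 38]
[9, 2, 3, 3, 741]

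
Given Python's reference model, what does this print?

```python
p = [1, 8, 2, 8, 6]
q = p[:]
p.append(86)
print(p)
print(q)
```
[1, 8, 2, 8, 6, 86]
[1, 8, 2, 8, 6]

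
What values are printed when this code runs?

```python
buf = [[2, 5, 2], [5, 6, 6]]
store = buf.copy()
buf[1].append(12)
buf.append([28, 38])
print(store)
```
[[2, 5, 2], [5, 6, 6, 12]]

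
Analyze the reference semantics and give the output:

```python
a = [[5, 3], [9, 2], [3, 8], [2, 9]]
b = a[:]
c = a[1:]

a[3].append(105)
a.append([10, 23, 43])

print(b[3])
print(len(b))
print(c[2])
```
[2, 9, 105]
4
[2, 9, 105]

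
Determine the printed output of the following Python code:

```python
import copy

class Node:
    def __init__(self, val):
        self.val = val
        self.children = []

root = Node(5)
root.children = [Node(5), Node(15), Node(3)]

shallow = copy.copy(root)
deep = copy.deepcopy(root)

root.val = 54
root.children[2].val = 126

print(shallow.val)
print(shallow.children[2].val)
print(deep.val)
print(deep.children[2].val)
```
5
126
5
3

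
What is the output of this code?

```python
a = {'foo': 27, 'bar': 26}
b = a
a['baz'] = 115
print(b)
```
{'foo': 27, 'bar': 26, 'baz': 115}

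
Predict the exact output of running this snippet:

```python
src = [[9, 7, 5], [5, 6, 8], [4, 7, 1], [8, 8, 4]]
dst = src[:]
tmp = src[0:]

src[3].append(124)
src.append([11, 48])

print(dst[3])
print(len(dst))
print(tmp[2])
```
[8, 8, 4, 124]
4
[4, 7, 1]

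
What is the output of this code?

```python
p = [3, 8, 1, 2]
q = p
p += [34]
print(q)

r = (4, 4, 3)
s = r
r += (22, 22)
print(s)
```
[3, 8, 1, 2, 34]
(4, 4, 3)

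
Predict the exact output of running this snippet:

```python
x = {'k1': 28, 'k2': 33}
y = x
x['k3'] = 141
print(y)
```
{'k1': 28, 'k2': 33, 'k3': 141}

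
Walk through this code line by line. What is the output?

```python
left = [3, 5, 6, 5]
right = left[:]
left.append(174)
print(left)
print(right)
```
[3, 5, 6, 5, 174]
[3, 5, 6, 5]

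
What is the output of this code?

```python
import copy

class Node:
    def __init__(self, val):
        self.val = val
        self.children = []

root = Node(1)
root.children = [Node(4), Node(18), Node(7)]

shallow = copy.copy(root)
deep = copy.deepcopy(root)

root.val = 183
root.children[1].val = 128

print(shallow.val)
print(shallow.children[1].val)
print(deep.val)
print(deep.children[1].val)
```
1
128
1
18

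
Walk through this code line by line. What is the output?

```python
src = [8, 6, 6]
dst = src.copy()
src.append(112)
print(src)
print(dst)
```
[8, 6, 6, 112]
[8, 6, 6]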